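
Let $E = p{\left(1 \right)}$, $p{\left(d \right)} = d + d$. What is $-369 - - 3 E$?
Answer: $-363$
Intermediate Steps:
$p{\left(d \right)} = 2 d$
$E = 2$ ($E = 2 \cdot 1 = 2$)
$-369 - - 3 E = -369 - \left(-3\right) 2 = -369 - -6 = -369 + 6 = -363$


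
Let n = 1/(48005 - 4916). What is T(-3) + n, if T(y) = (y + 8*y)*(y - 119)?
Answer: 141935167/43089 ≈ 3294.0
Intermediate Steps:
n = 1/43089 ≈ 2.3208e-5
T(y) = 9*y*(-119 + y) (T(y) = (9*y)*(-119 + y) = 9*y*(-119 + y))
T(-3) + n = 9*(-3)*(-119 - 3) + 1/43089 = 9*(-3)*(-122) + 1/43089 = 3294 + 1/43089 = 141935167/43089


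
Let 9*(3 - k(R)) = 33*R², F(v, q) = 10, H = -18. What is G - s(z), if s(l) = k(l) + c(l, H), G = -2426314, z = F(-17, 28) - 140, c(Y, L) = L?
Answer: -7092997/3 ≈ -2.3643e+6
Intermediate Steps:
k(R) = 3 - 11*R²/3
z = -130 (z = 10 - 140 = -130)
s(l) = -15 - 11*l²/3 (s(l) = (3 - 11*l²/3) - 18 = -15 - 11*l²/3)
G - s(z) = -2426314 - (-15 - 11/3*(-130)²) = -2426314 - (-15 - 11/3*16900) = -2426314 - (-15 - 185900/3) = -2426314 - 1*(-185945/3) = -2426314 + 185945/3 = -7092997/3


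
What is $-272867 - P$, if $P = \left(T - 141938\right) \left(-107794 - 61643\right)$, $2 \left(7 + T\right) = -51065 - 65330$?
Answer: $- \frac{67823635279}{2} \approx -3.3912 \cdot 10^{10}$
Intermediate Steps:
$T = - \frac{116409}{2}$ ($T = -7 + \frac{-51065 - 65330}{2} = -7 + \frac{1}{2} \left(-116395\right) = -7 - \frac{116395}{2} = - \frac{116409}{2} \approx -58205.0$)
$P = \frac{67823089545}{2}$ ($P = \left(- \frac{116409}{2} - 141938\right) \left(-107794 - 61643\right) = \left(- \frac{400285}{2}\right) \left(-169437\right) = \frac{67823089545}{2} \approx 3.3912 \cdot 10^{10}$)
$-272867 - P = -272867 - \frac{67823089545}{2} = - \frac{67823635279}{2}$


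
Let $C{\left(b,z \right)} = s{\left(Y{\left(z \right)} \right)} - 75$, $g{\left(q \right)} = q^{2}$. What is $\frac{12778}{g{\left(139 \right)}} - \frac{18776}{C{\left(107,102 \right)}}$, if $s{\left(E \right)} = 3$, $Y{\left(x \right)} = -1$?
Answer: $\frac{45461389}{173889} \approx 261.44$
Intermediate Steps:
$C{\left(b,z \right)} = -72$ ($C{\left(b,z \right)} = 3 - 75 = -72$)
$\frac{12778}{g{\left(139 \right)}} - \frac{18776}{C{\left(107,102 \right)}} = \frac{12778}{139^{2}} - \frac{18776}{-72} = \frac{12778}{19321} - - \frac{2347}{9} = 12778 \cdot \frac{1}{19321} + \frac{2347}{9} = \frac{12778}{19321} + \frac{2347}{9} = \frac{45461389}{173889}$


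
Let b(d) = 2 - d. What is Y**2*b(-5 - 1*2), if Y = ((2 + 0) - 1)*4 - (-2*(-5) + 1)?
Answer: 441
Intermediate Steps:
Y = -7 (Y = (2 - 1)*4 - (10 + 1) = 1*4 - 1*11 = 4 - 11 = -7)
Y**2*b(-5 - 1*2) = (-7)**2*(2 - (-5 - 1*2)) = 49*(2 - (-5 - 2)) = 49*(2 - 1*(-7)) = 49*(2 + 7) = 49*9 = 441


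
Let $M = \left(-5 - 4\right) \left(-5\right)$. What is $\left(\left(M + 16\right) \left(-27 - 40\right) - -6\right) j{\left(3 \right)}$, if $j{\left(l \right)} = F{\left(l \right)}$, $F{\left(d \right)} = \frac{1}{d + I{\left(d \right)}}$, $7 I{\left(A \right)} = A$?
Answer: $- \frac{28567}{24} \approx -1190.3$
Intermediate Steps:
$M = 45$ ($M = \left(-9\right) \left(-5\right) = 45$)
$I{\left(A \right)} = \frac{A}{7}$
$F{\left(d \right)} = \frac{7}{8 d}$ ($F{\left(d \right)} = \frac{1}{d + \frac{d}{7}} = \frac{1}{\frac{8}{7} d} = \frac{7}{8 d}$)
$j{\left(l \right)} = \frac{7}{8 l}$
$\left(\left(M + 16\right) \left(-27 - 40\right) - -6\right) j{\left(3 \right)} = \left(\left(45 + 16\right) \left(-27 - 40\right) - -6\right) \frac{7}{8 \cdot 3} = \left(61 \left(-67\right) + 6\right) \frac{7}{8} \cdot \frac{1}{3} = \left(-4087 + 6\right) \frac{7}{24} = \left(-4081\right) \frac{7}{24} = - \frac{28567}{24}$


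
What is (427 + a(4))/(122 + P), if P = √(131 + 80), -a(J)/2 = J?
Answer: 51118/14673 - 419*√211/14673 ≈ 3.0690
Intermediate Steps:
a(J) = -2*J
P = √211 ≈ 14.526
(427 + a(4))/(122 + P) = (427 - 2*4)/(122 + √211) = (427 - 8)/(122 + √211) = 419/(122 + √211)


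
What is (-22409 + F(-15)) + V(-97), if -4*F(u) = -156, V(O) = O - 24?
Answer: -22491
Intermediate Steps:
V(O) = -24 + O
F(u) = 39 (F(u) = -¼*(-156) = 39)
(-22409 + F(-15)) + V(-97) = (-22409 + 39) + (-24 - 97) = -22370 - 121 = -22491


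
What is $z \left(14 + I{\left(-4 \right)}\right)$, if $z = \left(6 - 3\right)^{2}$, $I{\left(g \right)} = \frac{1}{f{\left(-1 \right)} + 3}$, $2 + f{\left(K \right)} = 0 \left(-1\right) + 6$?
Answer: $\frac{891}{7} \approx 127.29$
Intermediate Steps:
$f{\left(K \right)} = 4$ ($f{\left(K \right)} = -2 + \left(0 \left(-1\right) + 6\right) = -2 + \left(0 + 6\right) = -2 + 6 = 4$)
$I{\left(g \right)} = \frac{1}{7}$ ($I{\left(g \right)} = \frac{1}{4 + 3} = \frac{1}{7}$)
$z = 9$ ($z = 3^{2} = 9$)
$z \left(14 + I{\left(-4 \right)}\right) = 9 \left(14 + \frac{1}{7}\right) = 9 \cdot \frac{99}{7} = \frac{891}{7}$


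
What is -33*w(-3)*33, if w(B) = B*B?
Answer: -9801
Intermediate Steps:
w(B) = B²
-33*w(-3)*33 = -33*(-3)²*33 = -33*9*33 = -297*33 = -9801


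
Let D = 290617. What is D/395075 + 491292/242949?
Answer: 88234098811/31994358725 ≈ 2.7578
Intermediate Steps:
D/395075 + 491292/242949 = 290617/395075 + 491292/242949 = 290617*(1/395075) + 491292*(1/242949) = 290617/395075 + 163764/80983 = 88234098811/31994358725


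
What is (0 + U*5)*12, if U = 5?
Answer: 300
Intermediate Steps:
(0 + U*5)*12 = (0 + 5*5)*12 = (0 + 25)*12 = 25*12 = 300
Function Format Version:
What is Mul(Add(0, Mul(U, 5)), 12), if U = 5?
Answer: 300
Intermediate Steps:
Mul(Add(0, Mul(U, 5)), 12) = Mul(Add(0, Mul(5, 5)), 12) = Mul(Add(0, 25), 12) = Mul(25, 12) = 300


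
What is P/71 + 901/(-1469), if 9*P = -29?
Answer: -618340/938691 ≈ -0.65873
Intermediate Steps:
P = -29/9 (P = (⅑)*(-29) = -29/9 ≈ -3.2222)
P/71 + 901/(-1469) = -29/9/71 + 901/(-1469) = -29/9*1/71 + 901*(-1/1469) = -29/639 - 901/1469 = -618340/938691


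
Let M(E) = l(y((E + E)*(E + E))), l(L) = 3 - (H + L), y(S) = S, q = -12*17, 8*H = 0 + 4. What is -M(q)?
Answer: 332923/2 ≈ 1.6646e+5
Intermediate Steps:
H = ½ (H = (0 + 4)/8 = (⅛)*4 = ½ ≈ 0.50000)
q = -204
l(L) = 5/2 - L (l(L) = 3 - (½ + L) = 3 + (-½ - L) = 5/2 - L)
M(E) = 5/2 - 4*E² (M(E) = 5/2 - (E + E)*(E + E) = 5/2 - 2*E*2*E = 5/2 - 4*E²)
-M(q) = -(5/2 - 4*(-204)²) = -(5/2 - 4*41616) = -(5/2 - 166464) = -1*(-332923/2) = 332923/2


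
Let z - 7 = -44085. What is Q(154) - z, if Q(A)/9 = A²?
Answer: 257522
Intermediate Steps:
z = -44078 (z = 7 - 44085 = -44078)
Q(A) = 9*A²
Q(154) - z = 9*154² - 1*(-44078) = 9*23716 + 44078 = 213444 + 44078 = 257522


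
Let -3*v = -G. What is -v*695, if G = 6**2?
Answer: -8340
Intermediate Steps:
G = 36
v = 12 (v = -(-1)*36/3 = -1/3*(-36) = 12)
-v*695 = -12*695 = -1*8340 = -8340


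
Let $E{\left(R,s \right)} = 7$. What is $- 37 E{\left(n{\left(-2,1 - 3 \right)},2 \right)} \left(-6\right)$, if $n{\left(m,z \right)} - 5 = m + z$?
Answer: $1554$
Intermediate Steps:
$n{\left(m,z \right)} = 5 + m + z$ ($n{\left(m,z \right)} = 5 + \left(m + z\right) = 5 + m + z$)
$- 37 E{\left(n{\left(-2,1 - 3 \right)},2 \right)} \left(-6\right) = \left(-37\right) 7 \left(-6\right) = \left(-259\right) \left(-6\right) = 1554$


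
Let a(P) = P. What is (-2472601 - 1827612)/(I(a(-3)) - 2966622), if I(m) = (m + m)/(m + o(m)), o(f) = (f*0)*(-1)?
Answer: 4300213/2966620 ≈ 1.4495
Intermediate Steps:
o(f) = 0 (o(f) = 0*(-1) = 0)
I(m) = 2 (I(m) = (m + m)/(m + 0) = (2*m)/m = 2)
(-2472601 - 1827612)/(I(a(-3)) - 2966622) = (-2472601 - 1827612)/(2 - 2966622) = -4300213/(-2966620) = -4300213*(-1/2966620) = 4300213/2966620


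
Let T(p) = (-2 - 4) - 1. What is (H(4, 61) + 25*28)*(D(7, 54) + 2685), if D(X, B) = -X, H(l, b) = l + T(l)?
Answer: 1866566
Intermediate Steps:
T(p) = -7 (T(p) = -6 - 1 = -7)
H(l, b) = -7 + l (H(l, b) = l - 7 = -7 + l)
(H(4, 61) + 25*28)*(D(7, 54) + 2685) = ((-7 + 4) + 25*28)*(-1*7 + 2685) = (-3 + 700)*(-7 + 2685) = 697*2678 = 1866566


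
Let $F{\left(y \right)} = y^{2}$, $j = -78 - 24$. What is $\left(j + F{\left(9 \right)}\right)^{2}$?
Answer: $441$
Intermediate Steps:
$j = -102$ ($j = -78 - 24 = -102$)
$\left(j + F{\left(9 \right)}\right)^{2} = \left(-102 + 9^{2}\right)^{2} = \left(-102 + 81\right)^{2} = \left(-21\right)^{2} = 441$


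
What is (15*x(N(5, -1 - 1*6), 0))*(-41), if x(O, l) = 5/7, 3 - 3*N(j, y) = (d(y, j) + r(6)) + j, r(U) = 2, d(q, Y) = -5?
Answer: -3075/7 ≈ -439.29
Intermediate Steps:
N(j, y) = 2 - j/3 (N(j, y) = 1 - ((-5 + 2) + j)/3 = 1 - (-3 + j)/3 = 1 + (1 - j/3) = 2 - j/3)
x(O, l) = 5/7 (x(O, l) = 5*(⅐) = 5/7)
(15*x(N(5, -1 - 1*6), 0))*(-41) = (15*(5/7))*(-41) = (75/7)*(-41) = -3075/7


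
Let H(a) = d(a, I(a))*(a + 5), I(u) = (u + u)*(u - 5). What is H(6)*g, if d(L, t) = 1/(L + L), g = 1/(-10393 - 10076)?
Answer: -11/245628 ≈ -4.4783e-5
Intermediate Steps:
g = -1/20469 (g = 1/(-20469) = -1/20469 ≈ -4.8854e-5)
I(u) = 2*u*(-5 + u) (I(u) = (2*u)*(-5 + u) = 2*u*(-5 + u))
d(L, t) = 1/(2*L)
H(a) = (5 + a)/(2*a) (H(a) = (1/(2*a))*(a + 5) = (1/(2*a))*(5 + a) = (5 + a)/(2*a))
H(6)*g = ((½)*(5 + 6)/6)*(-1/20469) = ((½)*(⅙)*11)*(-1/20469) = (11/12)*(-1/20469) = -11/245628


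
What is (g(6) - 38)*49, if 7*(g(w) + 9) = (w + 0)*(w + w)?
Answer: -1799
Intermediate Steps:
g(w) = -9 + 2*w**2/7 (g(w) = -9 + ((w + 0)*(w + w))/7 = -9 + (w*(2*w))/7 = -9 + (2*w**2)/7 = -9 + 2*w**2/7)
(g(6) - 38)*49 = ((-9 + (2/7)*6**2) - 38)*49 = ((-9 + (2/7)*36) - 38)*49 = ((-9 + 72/7) - 38)*49 = (9/7 - 38)*49 = -257/7*49 = -1799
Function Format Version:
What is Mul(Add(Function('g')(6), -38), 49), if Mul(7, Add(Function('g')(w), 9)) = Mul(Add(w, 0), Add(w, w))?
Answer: -1799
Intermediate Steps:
Function('g')(w) = Add(-9, Mul(Rational(2, 7), Pow(w, 2))) (Function('g')(w) = Add(-9, Mul(Rational(1, 7), Mul(Add(w, 0), Add(w, w)))) = Add(-9, Mul(Rational(1, 7), Mul(w, Mul(2, w)))) = Add(-9, Mul(Rational(1, 7), Mul(2, Pow(w, 2)))) = Add(-9, Mul(Rational(2, 7), Pow(w, 2))))
Mul(Add(Function('g')(6), -38), 49) = Mul(Add(Add(-9, Mul(Rational(2, 7), Pow(6, 2))), -38), 49) = Mul(Add(Add(-9, Mul(Rational(2, 7), 36)), -38), 49) = Mul(Add(Add(-9, Rational(72, 7)), -38), 49) = Mul(Add(Rational(9, 7), -38), 49) = Mul(Rational(-257, 7), 49) = -1799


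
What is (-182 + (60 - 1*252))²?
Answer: 139876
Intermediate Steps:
(-182 + (60 - 1*252))² = (-182 + (60 - 252))² = (-182 - 192)² = (-374)² = 139876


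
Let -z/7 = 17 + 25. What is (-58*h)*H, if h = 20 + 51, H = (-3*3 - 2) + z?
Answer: 1255990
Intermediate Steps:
z = -294 (z = -7*(17 + 25) = -7*42 = -294)
H = -305 (H = (-3*3 - 2) - 294 = (-9 - 2) - 294 = -11 - 294 = -305)
h = 71
(-58*h)*H = -58*71*(-305) = -4118*(-305) = 1255990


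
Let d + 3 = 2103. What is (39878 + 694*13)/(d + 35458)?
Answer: 24450/18779 ≈ 1.3020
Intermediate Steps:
d = 2100 (d = -3 + 2103 = 2100)
(39878 + 694*13)/(d + 35458) = (39878 + 694*13)/(2100 + 35458) = (39878 + 9022)/37558 = 48900*(1/37558) = 24450/18779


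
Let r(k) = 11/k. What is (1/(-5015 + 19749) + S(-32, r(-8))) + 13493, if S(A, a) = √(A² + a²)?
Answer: 198805863/14734 + √65657/8 ≈ 13525.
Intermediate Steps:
(1/(-5015 + 19749) + S(-32, r(-8))) + 13493 = (1/(-5015 + 19749) + √((-32)² + (11/(-8))²)) + 13493 = (1/14734 + √(1024 + (11*(-⅛))²)) + 13493 = (1/14734 + √(1024 + (-11/8)²)) + 13493 = (1/14734 + √(1024 + 121/64)) + 13493 = (1/14734 + √(65657/64)) + 13493 = (1/14734 + √65657/8) + 13493 = 198805863/14734 + √65657/8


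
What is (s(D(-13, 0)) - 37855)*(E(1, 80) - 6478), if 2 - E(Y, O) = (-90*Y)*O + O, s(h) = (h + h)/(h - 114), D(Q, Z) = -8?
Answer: -1487090668/61 ≈ -2.4379e+7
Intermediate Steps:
s(h) = 2*h/(-114 + h) (s(h) = (2*h)/(-114 + h) = 2*h/(-114 + h))
E(Y, O) = 2 - O + 90*O*Y (E(Y, O) = 2 - ((-90*Y)*O + O) = 2 - (-90*O*Y + O) = 2 - (O - 90*O*Y) = 2 + (-O + 90*O*Y) = 2 - O + 90*O*Y)
(s(D(-13, 0)) - 37855)*(E(1, 80) - 6478) = (2*(-8)/(-114 - 8) - 37855)*((2 - 1*80 + 90*80*1) - 6478) = (2*(-8)/(-122) - 37855)*((2 - 80 + 7200) - 6478) = (2*(-8)*(-1/122) - 37855)*(7122 - 6478) = (8/61 - 37855)*644 = -2309147/61*644 = -1487090668/61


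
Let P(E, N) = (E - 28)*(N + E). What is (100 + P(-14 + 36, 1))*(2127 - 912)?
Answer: -46170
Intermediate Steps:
P(E, N) = (-28 + E)*(E + N)
(100 + P(-14 + 36, 1))*(2127 - 912) = (100 + ((-14 + 36)² - 28*(-14 + 36) - 28*1 + (-14 + 36)*1))*(2127 - 912) = (100 + (22² - 28*22 - 28 + 22*1))*1215 = (100 + (484 - 616 - 28 + 22))*1215 = (100 - 138)*1215 = -38*1215 = -46170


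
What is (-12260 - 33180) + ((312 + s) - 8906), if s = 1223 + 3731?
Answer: -49080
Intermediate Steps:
s = 4954
(-12260 - 33180) + ((312 + s) - 8906) = (-12260 - 33180) + ((312 + 4954) - 8906) = -45440 + (5266 - 8906) = -45440 - 3640 = -49080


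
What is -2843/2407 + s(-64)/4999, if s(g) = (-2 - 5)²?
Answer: -14094214/12032593 ≈ -1.1713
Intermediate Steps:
s(g) = 49 (s(g) = (-7)² = 49)
-2843/2407 + s(-64)/4999 = -2843/2407 + 49/4999 = -14094214/12032593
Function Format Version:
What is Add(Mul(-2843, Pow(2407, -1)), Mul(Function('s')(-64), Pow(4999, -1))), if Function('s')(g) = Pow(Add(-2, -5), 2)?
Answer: Rational(-14094214, 12032593) ≈ -1.1713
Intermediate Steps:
Function('s')(g) = 49 (Function('s')(g) = Pow(-7, 2) = 49)
Add(Mul(-2843, Pow(2407, -1)), Mul(Function('s')(-64), Pow(4999, -1))) = Add(Mul(-2843, Pow(2407, -1)), Mul(49, Pow(4999, -1))) = Add(Mul(-2843, Rational(1, 2407)), Mul(49, Rational(1, 4999))) = Add(Rational(-2843, 2407), Rational(49, 4999)) = Rational(-14094214, 12032593)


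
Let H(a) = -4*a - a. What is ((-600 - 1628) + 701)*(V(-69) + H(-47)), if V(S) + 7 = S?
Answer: -242793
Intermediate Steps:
V(S) = -7 + S
H(a) = -5*a
((-600 - 1628) + 701)*(V(-69) + H(-47)) = ((-600 - 1628) + 701)*((-7 - 69) - 5*(-47)) = (-2228 + 701)*(-76 + 235) = -1527*159 = -242793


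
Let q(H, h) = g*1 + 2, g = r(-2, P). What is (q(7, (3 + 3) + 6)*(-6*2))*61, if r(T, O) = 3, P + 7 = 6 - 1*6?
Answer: -3660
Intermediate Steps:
P = -7 (P = -7 + (6 - 1*6) = -7 + (6 - 6) = -7 + 0 = -7)
g = 3
q(H, h) = 5 (q(H, h) = 3*1 + 2 = 3 + 2 = 5)
(q(7, (3 + 3) + 6)*(-6*2))*61 = (5*(-6*2))*61 = (5*(-12))*61 = -60*61 = -3660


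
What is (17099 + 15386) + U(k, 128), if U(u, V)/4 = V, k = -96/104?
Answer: 32997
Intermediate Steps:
k = -12/13 (k = -96*1/104 = -12/13 ≈ -0.92308)
U(u, V) = 4*V
(17099 + 15386) + U(k, 128) = (17099 + 15386) + 4*128 = 32485 + 512 = 32997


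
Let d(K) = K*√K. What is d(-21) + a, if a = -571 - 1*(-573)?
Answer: 2 - 21*I*√21 ≈ 2.0 - 96.234*I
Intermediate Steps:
d(K) = K^(3/2)
a = 2 (a = -571 + 573 = 2)
d(-21) + a = (-21)^(3/2) + 2 = -21*I*√21 + 2 = 2 - 21*I*√21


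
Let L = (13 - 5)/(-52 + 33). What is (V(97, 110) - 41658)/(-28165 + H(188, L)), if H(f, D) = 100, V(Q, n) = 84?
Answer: 13858/9355 ≈ 1.4813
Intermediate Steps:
L = -8/19 (L = 8/(-19) = 8*(-1/19) = -8/19 ≈ -0.42105)
(V(97, 110) - 41658)/(-28165 + H(188, L)) = (84 - 41658)/(-28165 + 100) = -41574/(-28065) = -41574*(-1/28065) = 13858/9355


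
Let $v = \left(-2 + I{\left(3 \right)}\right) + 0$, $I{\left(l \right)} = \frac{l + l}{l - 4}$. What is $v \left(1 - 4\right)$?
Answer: $24$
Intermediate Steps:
$I{\left(l \right)} = \frac{2 l}{-4 + l}$
$v = -8$ ($v = \left(-2 + 2 \cdot 3 \frac{1}{-4 + 3}\right) + 0 = \left(-2 + 2 \cdot 3 \frac{1}{-1}\right) + 0 = \left(-2 + 2 \cdot 3 \left(-1\right)\right) + 0 = \left(-2 - 6\right) + 0 = -8 + 0 = -8$)
$v \left(1 - 4\right) = - 8 \left(1 - 4\right) = \left(-8\right) \left(-3\right) = 24$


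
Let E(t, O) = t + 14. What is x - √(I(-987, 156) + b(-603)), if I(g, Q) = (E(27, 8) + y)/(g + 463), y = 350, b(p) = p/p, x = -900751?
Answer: -900751 - √17423/262 ≈ -9.0075e+5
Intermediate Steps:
b(p) = 1
E(t, O) = 14 + t
I(g, Q) = 391/(463 + g) (I(g, Q) = ((14 + 27) + 350)/(g + 463) = (41 + 350)/(463 + g) = 391/(463 + g))
x - √(I(-987, 156) + b(-603)) = -900751 - √(391/(463 - 987) + 1) = -900751 - √(391/(-524) + 1) = -900751 - √(391*(-1/524) + 1) = -900751 - √(-391/524 + 1) = -900751 - √(133/524) = -900751 - √17423/262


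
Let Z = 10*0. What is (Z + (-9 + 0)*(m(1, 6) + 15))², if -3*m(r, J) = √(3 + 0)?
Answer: 18252 - 810*√3 ≈ 16849.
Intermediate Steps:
m(r, J) = -√3/3 (m(r, J) = -√(3 + 0)/3 = -√3/3)
Z = 0
(Z + (-9 + 0)*(m(1, 6) + 15))² = (0 + (-9 + 0)*(-√3/3 + 15))² = (0 - 9*(15 - √3/3))² = (0 + (-135 + 3*√3))² = (-135 + 3*√3)²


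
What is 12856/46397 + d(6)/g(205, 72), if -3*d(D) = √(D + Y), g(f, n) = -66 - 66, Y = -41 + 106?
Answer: 12856/46397 + √71/396 ≈ 0.29837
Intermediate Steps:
Y = 65
g(f, n) = -132
d(D) = -√(65 + D)/3 (d(D) = -√(D + 65)/3 = -√(65 + D)/3)
12856/46397 + d(6)/g(205, 72) = 12856/46397 - √(65 + 6)/3/(-132) = 12856*(1/46397) - √71/3*(-1/132) = 12856/46397 + √71/396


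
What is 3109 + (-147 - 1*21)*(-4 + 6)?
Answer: 2773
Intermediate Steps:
3109 + (-147 - 1*21)*(-4 + 6) = 3109 + (-147 - 21)*2 = 3109 - 168*2 = 3109 - 336 = 2773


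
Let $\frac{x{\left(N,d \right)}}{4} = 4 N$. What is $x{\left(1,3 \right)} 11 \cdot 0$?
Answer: $0$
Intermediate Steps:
$x{\left(N,d \right)} = 16 N$ ($x{\left(N,d \right)} = 4 \cdot 4 N = 16 N$)
$x{\left(1,3 \right)} 11 \cdot 0 = 16 \cdot 1 \cdot 11 \cdot 0 = 16 \cdot 11 \cdot 0 = 176 \cdot 0 = 0$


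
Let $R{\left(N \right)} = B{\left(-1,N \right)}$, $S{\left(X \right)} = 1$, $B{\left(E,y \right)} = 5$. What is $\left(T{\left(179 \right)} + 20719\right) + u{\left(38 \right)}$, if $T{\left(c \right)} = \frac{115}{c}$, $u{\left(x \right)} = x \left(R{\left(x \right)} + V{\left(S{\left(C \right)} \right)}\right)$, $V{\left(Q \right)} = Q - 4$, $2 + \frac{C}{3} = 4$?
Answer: $\frac{3722420}{179} \approx 20796.0$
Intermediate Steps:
$C = 6$ ($C = -6 + 3 \cdot 4 = -6 + 12 = 6$)
$R{\left(N \right)} = 5$
$V{\left(Q \right)} = -4 + Q$
$u{\left(x \right)} = 2 x$ ($u{\left(x \right)} = x \left(5 + \left(-4 + 1\right)\right) = x \left(5 - 3\right) = x 2 = 2 x$)
$\left(T{\left(179 \right)} + 20719\right) + u{\left(38 \right)} = \left(\frac{115}{179} + 20719\right) + 2 \cdot 38 = \left(115 \cdot \frac{1}{179} + 20719\right) + 76 = \left(\frac{115}{179} + 20719\right) + 76 = \frac{3708816}{179} + 76 = \frac{3722420}{179}$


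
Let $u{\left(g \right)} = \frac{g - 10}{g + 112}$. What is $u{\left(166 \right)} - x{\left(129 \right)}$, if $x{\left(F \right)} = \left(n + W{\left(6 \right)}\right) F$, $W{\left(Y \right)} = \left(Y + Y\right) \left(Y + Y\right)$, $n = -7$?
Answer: $- \frac{2456469}{139} \approx -17672.0$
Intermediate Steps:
$W{\left(Y \right)} = 4 Y^{2}$ ($W{\left(Y \right)} = 2 Y 2 Y = 4 Y^{2}$)
$u{\left(g \right)} = \frac{-10 + g}{112 + g}$
$x{\left(F \right)} = 137 F$ ($x{\left(F \right)} = \left(-7 + 4 \cdot 6^{2}\right) F = \left(-7 + 4 \cdot 36\right) F = \left(-7 + 144\right) F = 137 F$)
$u{\left(166 \right)} - x{\left(129 \right)} = \frac{-10 + 166}{112 + 166} - 137 \cdot 129 = \frac{1}{278} \cdot 156 - 17673 = \frac{78}{139} - 17673 = - \frac{2456469}{139}$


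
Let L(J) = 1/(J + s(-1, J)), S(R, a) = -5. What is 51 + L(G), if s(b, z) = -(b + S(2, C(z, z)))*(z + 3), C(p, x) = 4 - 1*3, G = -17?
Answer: 5150/101 ≈ 50.990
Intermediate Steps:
C(p, x) = 1 (C(p, x) = 4 - 3 = 1)
s(b, z) = -(-5 + b)*(3 + z) (s(b, z) = -(b - 5)*(z + 3) = -(-5 + b)*(3 + z))
L(J) = 1/(18 + 7*J) (L(J) = 1/(J + (15 - 3*(-1) + 5*J - 1*(-1)*J)) = 1/(J + (15 + 3 + 5*J + J)) = 1/(J + (18 + 6*J)) = 1/(18 + 7*J))
51 + L(G) = 51 + 1/(18 + 7*(-17)) = 51 + 1/(18 - 119) = 51 + 1/(-101) = 51 - 1/101 = 5150/101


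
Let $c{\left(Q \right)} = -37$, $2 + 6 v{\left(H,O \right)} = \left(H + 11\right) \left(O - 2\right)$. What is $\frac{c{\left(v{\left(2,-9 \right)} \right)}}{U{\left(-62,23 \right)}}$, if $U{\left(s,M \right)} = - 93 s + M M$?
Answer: $- \frac{37}{6295} \approx -0.0058777$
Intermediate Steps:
$U{\left(s,M \right)} = M^{2} - 93 s$ ($U{\left(s,M \right)} = - 93 s + M^{2} = M^{2} - 93 s$)
$v{\left(H,O \right)} = - \frac{1}{3} + \frac{\left(-2 + O\right) \left(11 + H\right)}{6}$ ($v{\left(H,O \right)} = - \frac{1}{3} + \frac{\left(H + 11\right) \left(O - 2\right)}{6} = - \frac{1}{3} + \frac{\left(11 + H\right) \left(-2 + O\right)}{6} = - \frac{1}{3} + \frac{\left(-2 + O\right) \left(11 + H\right)}{6}$)
$\frac{c{\left(v{\left(2,-9 \right)} \right)}}{U{\left(-62,23 \right)}} = - \frac{37}{23^{2} - -5766} = - \frac{37}{529 + 5766} = - \frac{37}{6295}$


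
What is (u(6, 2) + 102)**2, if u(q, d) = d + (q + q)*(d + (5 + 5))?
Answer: 61504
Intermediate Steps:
u(q, d) = d + 2*q*(10 + d) (u(q, d) = d + (2*q)*(d + 10) = d + (2*q)*(10 + d) = d + 2*q*(10 + d))
(u(6, 2) + 102)**2 = ((2 + 20*6 + 2*2*6) + 102)**2 = ((2 + 120 + 24) + 102)**2 = (146 + 102)**2 = 248**2 = 61504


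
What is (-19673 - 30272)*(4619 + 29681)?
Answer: -1713113500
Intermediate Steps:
(-19673 - 30272)*(4619 + 29681) = -49945*34300 = -1713113500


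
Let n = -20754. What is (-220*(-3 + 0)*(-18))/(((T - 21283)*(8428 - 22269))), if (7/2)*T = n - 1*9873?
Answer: -16632/581972527 ≈ -2.8579e-5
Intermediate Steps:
T = -61254/7 (T = 2*(-20754 - 1*9873)/7 = 2*(-20754 - 9873)/7 = (2/7)*(-30627) = -61254/7 ≈ -8750.6)
(-220*(-3 + 0)*(-18))/(((T - 21283)*(8428 - 22269))) = (-220*(-3 + 0)*(-18))/(((-61254/7 - 21283)*(8428 - 22269))) = (-220*(-3)*(-18))/((-210235/7*(-13841))) = (-44*(-15)*(-18))/(2909862635/7) = (660*(-18))*(7/2909862635) = -11880*7/2909862635 = -16632/581972527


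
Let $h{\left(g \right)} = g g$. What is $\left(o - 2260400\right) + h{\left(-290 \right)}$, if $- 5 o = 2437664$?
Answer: $- \frac{13319164}{5} \approx -2.6638 \cdot 10^{6}$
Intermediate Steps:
$h{\left(g \right)} = g^{2}$
$o = - \frac{2437664}{5}$ ($o = \left(- \frac{1}{5}\right) 2437664 = - \frac{2437664}{5} \approx -4.8753 \cdot 10^{5}$)
$\left(o - 2260400\right) + h{\left(-290 \right)} = \left(- \frac{2437664}{5} - 2260400\right) + \left(-290\right)^{2} = \left(- \frac{2437664}{5} - 2260400\right) + 84100 = - \frac{13739664}{5} + 84100 = - \frac{13319164}{5}$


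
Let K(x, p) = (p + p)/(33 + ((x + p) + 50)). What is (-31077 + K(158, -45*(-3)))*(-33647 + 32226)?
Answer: 8301966561/188 ≈ 4.4159e+7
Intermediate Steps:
K(x, p) = 2*p/(83 + p + x) (K(x, p) = (2*p)/(33 + ((p + x) + 50)) = (2*p)/(33 + (50 + p + x)) = (2*p)/(83 + p + x) = 2*p/(83 + p + x))
(-31077 + K(158, -45*(-3)))*(-33647 + 32226) = (-31077 + 2*(-45*(-3))/(83 - 45*(-3) + 158))*(-33647 + 32226) = (-31077 + 2*135/(83 + 135 + 158))*(-1421) = (-31077 + 2*135/376)*(-1421) = (-31077 + 2*135*(1/376))*(-1421) = (-31077 + 135/188)*(-1421) = -5842341/188*(-1421) = 8301966561/188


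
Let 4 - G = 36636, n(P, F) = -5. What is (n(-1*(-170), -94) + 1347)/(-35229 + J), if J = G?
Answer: -1342/71861 ≈ -0.018675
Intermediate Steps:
G = -36632 (G = 4 - 1*36636 = 4 - 36636 = -36632)
J = -36632
(n(-1*(-170), -94) + 1347)/(-35229 + J) = (-5 + 1347)/(-35229 - 36632) = 1342/(-71861) = 1342*(-1/71861) = -1342/71861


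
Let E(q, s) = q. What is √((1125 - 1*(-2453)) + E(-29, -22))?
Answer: 13*√21 ≈ 59.573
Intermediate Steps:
√((1125 - 1*(-2453)) + E(-29, -22)) = √((1125 - 1*(-2453)) - 29) = √((1125 + 2453) - 29) = √(3578 - 29) = √3549 = 13*√21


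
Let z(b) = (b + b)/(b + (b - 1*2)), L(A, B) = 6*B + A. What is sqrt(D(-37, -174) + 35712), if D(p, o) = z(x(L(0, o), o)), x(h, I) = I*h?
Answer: 6*sqrt(32735467343930)/181655 ≈ 188.98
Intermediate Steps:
L(A, B) = A + 6*B
z(b) = 2*b/(-2 + 2*b) (z(b) = (2*b)/(b + (b - 2)) = (2*b)/(b + (-2 + b)) = (2*b)/(-2 + 2*b) = 2*b/(-2 + 2*b))
D(p, o) = 6*o**2/(-1 + 6*o**2) (D(p, o) = (o*(0 + 6*o))/(-1 + o*(0 + 6*o)) = (o*(6*o))/(-1 + o*(6*o)) = (6*o**2)/(-1 + 6*o**2) = 6*o**2/(-1 + 6*o**2))
sqrt(D(-37, -174) + 35712) = sqrt(6*(-174)**2/(-1 + 6*(-174)**2) + 35712) = sqrt(6*30276/(-1 + 6*30276) + 35712) = sqrt(6*30276/(-1 + 181656) + 35712) = sqrt(6*30276/181655 + 35712) = sqrt(6*30276*(1/181655) + 35712) = sqrt(181656/181655 + 35712) = sqrt(6487445016/181655) = 6*sqrt(32735467343930)/181655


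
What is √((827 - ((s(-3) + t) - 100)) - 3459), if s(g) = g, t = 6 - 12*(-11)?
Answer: I*√2667 ≈ 51.643*I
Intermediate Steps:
t = 138 (t = 6 + 132 = 138)
√((827 - ((s(-3) + t) - 100)) - 3459) = √((827 - ((-3 + 138) - 100)) - 3459) = √((827 - (135 - 100)) - 3459) = √((827 - 1*35) - 3459) = √((827 - 35) - 3459) = √(792 - 3459) = √(-2667) = I*√2667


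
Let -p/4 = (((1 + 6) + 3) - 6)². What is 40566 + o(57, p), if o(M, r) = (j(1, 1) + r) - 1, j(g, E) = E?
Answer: 40502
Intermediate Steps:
p = -64 (p = -4*(((1 + 6) + 3) - 6)² = -4*((7 + 3) - 6)² = -4*(10 - 6)² = -4*4² = -4*16 = -64)
o(M, r) = r (o(M, r) = (1 + r) - 1 = r)
40566 + o(57, p) = 40566 - 64 = 40502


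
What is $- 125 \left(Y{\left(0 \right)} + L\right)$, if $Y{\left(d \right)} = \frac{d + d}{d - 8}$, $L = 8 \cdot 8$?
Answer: $-8000$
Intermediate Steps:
$L = 64$
$Y{\left(d \right)} = \frac{2 d}{-8 + d}$
$- 125 \left(Y{\left(0 \right)} + L\right) = - 125 \left(2 \cdot 0 \frac{1}{-8 + 0} + 64\right) = - 125 \left(2 \cdot 0 \frac{1}{-8} + 64\right) = - 125 \left(2 \cdot 0 \left(- \frac{1}{8}\right) + 64\right) = - 125 \left(0 + 64\right) = \left(-125\right) 64 = -8000$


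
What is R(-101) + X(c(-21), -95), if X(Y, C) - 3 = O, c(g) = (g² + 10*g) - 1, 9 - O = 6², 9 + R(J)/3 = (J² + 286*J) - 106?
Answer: -56424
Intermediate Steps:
R(J) = -345 + 3*J² + 858*J (R(J) = -27 + 3*((J² + 286*J) - 106) = -27 + 3*(-106 + J² + 286*J) = -27 + (-318 + 3*J² + 858*J) = -345 + 3*J² + 858*J)
O = -27 (O = 9 - 1*6² = 9 - 1*36 = 9 - 36 = -27)
c(g) = -1 + g² + 10*g
X(Y, C) = -24 (X(Y, C) = 3 - 27 = -24)
R(-101) + X(c(-21), -95) = (-345 + 3*(-101)² + 858*(-101)) - 24 = (-345 + 3*10201 - 86658) - 24 = (-345 + 30603 - 86658) - 24 = -56400 - 24 = -56424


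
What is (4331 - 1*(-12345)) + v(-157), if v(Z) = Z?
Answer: 16519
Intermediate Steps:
(4331 - 1*(-12345)) + v(-157) = (4331 - 1*(-12345)) - 157 = (4331 + 12345) - 157 = 16676 - 157 = 16519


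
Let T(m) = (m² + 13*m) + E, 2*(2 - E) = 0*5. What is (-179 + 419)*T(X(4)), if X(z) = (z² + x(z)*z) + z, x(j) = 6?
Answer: 602400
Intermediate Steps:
E = 2 (E = 2 - 0*5 = 2 - ½*0 = 2 + 0 = 2)
X(z) = z² + 7*z (X(z) = (z² + 6*z) + z = z² + 7*z)
T(m) = 2 + m² + 13*m (T(m) = (m² + 13*m) + 2 = 2 + m² + 13*m)
(-179 + 419)*T(X(4)) = (-179 + 419)*(2 + (4*(7 + 4))² + 13*(4*(7 + 4))) = 240*(2 + (4*11)² + 13*(4*11)) = 240*(2 + 44² + 13*44) = 240*(2 + 1936 + 572) = 240*2510 = 602400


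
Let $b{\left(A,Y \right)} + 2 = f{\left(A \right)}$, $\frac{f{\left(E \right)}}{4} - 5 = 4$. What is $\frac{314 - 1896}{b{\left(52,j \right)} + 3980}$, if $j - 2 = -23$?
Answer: $- \frac{791}{2007} \approx -0.39412$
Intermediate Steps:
$j = -21$ ($j = 2 - 23 = -21$)
$f{\left(E \right)} = 36$ ($f{\left(E \right)} = 20 + 4 \cdot 4 = 20 + 16 = 36$)
$b{\left(A,Y \right)} = 34$ ($b{\left(A,Y \right)} = -2 + 36 = 34$)
$\frac{314 - 1896}{b{\left(52,j \right)} + 3980} = \frac{314 - 1896}{34 + 3980} = - \frac{1582}{4014} = \left(-1582\right) \frac{1}{4014} = - \frac{791}{2007}$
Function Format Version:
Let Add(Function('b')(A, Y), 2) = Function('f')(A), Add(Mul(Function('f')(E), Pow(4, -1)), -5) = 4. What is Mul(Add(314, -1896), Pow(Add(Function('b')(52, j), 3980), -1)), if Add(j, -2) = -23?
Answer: Rational(-791, 2007) ≈ -0.39412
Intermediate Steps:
j = -21 (j = Add(2, -23) = -21)
Function('f')(E) = 36 (Function('f')(E) = Add(20, Mul(4, 4)) = Add(20, 16) = 36)
Function('b')(A, Y) = 34 (Function('b')(A, Y) = Add(-2, 36) = 34)
Mul(Add(314, -1896), Pow(Add(Function('b')(52, j), 3980), -1)) = Mul(Add(314, -1896), Pow(Add(34, 3980), -1)) = Mul(-1582, Pow(4014, -1)) = Mul(-1582, Rational(1, 4014)) = Rational(-791, 2007)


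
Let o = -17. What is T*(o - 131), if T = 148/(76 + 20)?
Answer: -1369/6 ≈ -228.17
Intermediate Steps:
T = 37/24 (T = 148/96 = 148*(1/96) = 37/24 ≈ 1.5417)
T*(o - 131) = 37*(-17 - 131)/24 = (37/24)*(-148) = -1369/6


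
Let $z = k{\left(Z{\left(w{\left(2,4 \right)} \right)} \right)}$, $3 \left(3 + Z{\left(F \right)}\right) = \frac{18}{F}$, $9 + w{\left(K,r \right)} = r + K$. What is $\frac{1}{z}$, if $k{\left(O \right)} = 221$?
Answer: $\frac{1}{221} \approx 0.0045249$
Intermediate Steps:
$w{\left(K,r \right)} = -9 + K + r$ ($w{\left(K,r \right)} = -9 + \left(r + K\right) = -9 + \left(K + r\right) = -9 + K + r$)
$Z{\left(F \right)} = -3 + \frac{6}{F}$ ($Z{\left(F \right)} = -3 + \frac{18 \frac{1}{F}}{3} = -3 + \frac{6}{F}$)
$z = 221$
$\frac{1}{z} = \frac{1}{221}$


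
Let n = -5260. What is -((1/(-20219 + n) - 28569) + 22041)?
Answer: 166326913/25479 ≈ 6528.0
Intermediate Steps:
-((1/(-20219 + n) - 28569) + 22041) = -((1/(-20219 - 5260) - 28569) + 22041) = -((1/(-25479) - 28569) + 22041) = -((-1/25479 - 28569) + 22041) = -(-727909552/25479 + 22041) = -1*(-166326913/25479) = 166326913/25479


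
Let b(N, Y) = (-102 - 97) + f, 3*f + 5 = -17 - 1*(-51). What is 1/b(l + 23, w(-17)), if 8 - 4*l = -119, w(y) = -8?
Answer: -3/568 ≈ -0.0052817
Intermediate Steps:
l = 127/4 (l = 2 - 1/4*(-119) = 2 + 119/4 = 127/4 ≈ 31.750)
f = 29/3 (f = -5/3 + (-17 - 1*(-51))/3 = -5/3 + (-17 + 51)/3 = -5/3 + (1/3)*34 = -5/3 + 34/3 = 29/3 ≈ 9.6667)
b(N, Y) = -568/3 (b(N, Y) = (-102 - 97) + 29/3 = -199 + 29/3 = -568/3)
1/b(l + 23, w(-17)) = 1/(-568/3) = -3/568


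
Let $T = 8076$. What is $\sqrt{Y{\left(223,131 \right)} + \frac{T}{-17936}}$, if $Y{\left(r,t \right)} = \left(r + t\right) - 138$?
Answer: $\frac{35 \sqrt{884469}}{2242} \approx 14.682$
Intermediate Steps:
$Y{\left(r,t \right)} = -138 + r + t$
$\sqrt{Y{\left(223,131 \right)} + \frac{T}{-17936}} = \sqrt{\left(-138 + 223 + 131\right) + \frac{8076}{-17936}} = \sqrt{216 + 8076 \left(- \frac{1}{17936}\right)} = \sqrt{216 - \frac{2019}{4484}} = \sqrt{\frac{966525}{4484}} = \frac{35 \sqrt{884469}}{2242}$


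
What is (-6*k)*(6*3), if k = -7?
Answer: 756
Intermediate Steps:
(-6*k)*(6*3) = (-6*(-7))*(6*3) = 42*18 = 756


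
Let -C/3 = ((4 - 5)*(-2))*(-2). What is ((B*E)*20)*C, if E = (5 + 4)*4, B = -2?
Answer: -17280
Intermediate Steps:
E = 36 (E = 9*4 = 36)
C = 12 (C = -3*(4 - 5)*(-2)*(-2) = -3*(-1*(-2))*(-2) = -6*(-2) = -3*(-4) = 12)
((B*E)*20)*C = (-2*36*20)*12 = -72*20*12 = -1440*12 = -17280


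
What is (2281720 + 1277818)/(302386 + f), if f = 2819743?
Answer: 3559538/3122129 ≈ 1.1401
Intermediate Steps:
(2281720 + 1277818)/(302386 + f) = (2281720 + 1277818)/(302386 + 2819743) = 3559538/3122129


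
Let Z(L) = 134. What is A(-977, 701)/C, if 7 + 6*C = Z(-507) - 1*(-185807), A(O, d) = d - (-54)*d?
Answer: 38555/30989 ≈ 1.2442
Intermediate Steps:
A(O, d) = 55*d (A(O, d) = d + 54*d = 55*d)
C = 30989 (C = -7/6 + (134 - 1*(-185807))/6 = -7/6 + (134 + 185807)/6 = -7/6 + (⅙)*185941 = -7/6 + 185941/6 = 30989)
A(-977, 701)/C = (55*701)/30989 = 38555*(1/30989) = 38555/30989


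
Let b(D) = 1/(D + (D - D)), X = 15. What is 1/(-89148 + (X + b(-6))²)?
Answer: -36/3201407 ≈ -1.1245e-5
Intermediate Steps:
b(D) = 1/D (b(D) = 1/(D + 0) = 1/D)
1/(-89148 + (X + b(-6))²) = 1/(-89148 + (15 + 1/(-6))²) = 1/(-89148 + (15 - ⅙)²) = 1/(-89148 + (89/6)²) = 1/(-89148 + 7921/36) = 1/(-3201407/36) = -36/3201407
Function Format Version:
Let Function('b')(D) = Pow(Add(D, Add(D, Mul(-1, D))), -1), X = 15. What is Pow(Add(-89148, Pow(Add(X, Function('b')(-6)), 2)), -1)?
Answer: Rational(-36, 3201407) ≈ -1.1245e-5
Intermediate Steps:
Function('b')(D) = Pow(D, -1) (Function('b')(D) = Pow(Add(D, 0), -1) = Pow(D, -1))
Pow(Add(-89148, Pow(Add(X, Function('b')(-6)), 2)), -1) = Pow(Add(-89148, Pow(Add(15, Pow(-6, -1)), 2)), -1) = Pow(Add(-89148, Pow(Add(15, Rational(-1, 6)), 2)), -1) = Pow(Add(-89148, Pow(Rational(89, 6), 2)), -1) = Pow(Add(-89148, Rational(7921, 36)), -1) = Pow(Rational(-3201407, 36), -1) = Rational(-36, 3201407)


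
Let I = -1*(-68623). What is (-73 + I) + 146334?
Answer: 214884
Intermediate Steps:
I = 68623
(-73 + I) + 146334 = (-73 + 68623) + 146334 = 68550 + 146334 = 214884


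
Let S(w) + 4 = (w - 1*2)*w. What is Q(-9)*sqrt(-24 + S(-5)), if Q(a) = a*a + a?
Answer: 72*sqrt(7) ≈ 190.49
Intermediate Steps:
Q(a) = a + a**2 (Q(a) = a**2 + a = a + a**2)
S(w) = -4 + w*(-2 + w) (S(w) = -4 + (w - 1*2)*w = -4 + (w - 2)*w = -4 + (-2 + w)*w = -4 + w*(-2 + w))
Q(-9)*sqrt(-24 + S(-5)) = (-9*(1 - 9))*sqrt(-24 + (-4 + (-5)**2 - 2*(-5))) = (-9*(-8))*sqrt(-24 + (-4 + 25 + 10)) = 72*sqrt(-24 + 31) = 72*sqrt(7)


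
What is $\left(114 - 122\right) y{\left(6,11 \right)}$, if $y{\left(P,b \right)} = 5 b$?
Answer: $-440$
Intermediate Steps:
$\left(114 - 122\right) y{\left(6,11 \right)} = \left(114 - 122\right) 5 \cdot 11 = \left(-8\right) 55 = -440$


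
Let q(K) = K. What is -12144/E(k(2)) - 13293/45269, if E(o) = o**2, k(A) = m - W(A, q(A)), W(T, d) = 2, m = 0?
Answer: -19635711/6467 ≈ -3036.3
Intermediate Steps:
k(A) = -2 (k(A) = 0 - 1*2 = 0 - 2 = -2)
-12144/E(k(2)) - 13293/45269 = -12144/((-2)**2) - 13293/45269 = -12144/4 - 13293*1/45269 = -12144*1/4 - 1899/6467 = -3036 - 1899/6467 = -19635711/6467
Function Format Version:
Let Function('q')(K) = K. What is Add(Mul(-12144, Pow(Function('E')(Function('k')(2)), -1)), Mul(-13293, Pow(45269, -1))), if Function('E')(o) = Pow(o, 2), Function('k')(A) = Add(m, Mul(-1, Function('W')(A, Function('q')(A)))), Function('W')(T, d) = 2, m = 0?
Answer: Rational(-19635711, 6467) ≈ -3036.3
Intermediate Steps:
Function('k')(A) = -2 (Function('k')(A) = Add(0, Mul(-1, 2)) = Add(0, -2) = -2)
Add(Mul(-12144, Pow(Function('E')(Function('k')(2)), -1)), Mul(-13293, Pow(45269, -1))) = Add(Mul(-12144, Pow(Pow(-2, 2), -1)), Mul(-13293, Pow(45269, -1))) = Add(Mul(-12144, Pow(4, -1)), Mul(-13293, Rational(1, 45269))) = Add(Mul(-12144, Rational(1, 4)), Rational(-1899, 6467)) = Add(-3036, Rational(-1899, 6467)) = Rational(-19635711, 6467)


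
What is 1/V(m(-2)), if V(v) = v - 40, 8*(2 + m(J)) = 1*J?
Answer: -4/169 ≈ -0.023669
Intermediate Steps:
m(J) = -2 + J/8 (m(J) = -2 + (1*J)/8 = -2 + J/8)
V(v) = -40 + v
1/V(m(-2)) = 1/(-40 + (-2 + (1/8)*(-2))) = 1/(-40 + (-2 - 1/4)) = 1/(-40 - 9/4) = 1/(-169/4) = -4/169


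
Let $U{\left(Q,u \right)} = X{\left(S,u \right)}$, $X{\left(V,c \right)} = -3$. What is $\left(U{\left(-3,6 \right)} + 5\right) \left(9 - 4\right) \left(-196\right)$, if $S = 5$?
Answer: $-1960$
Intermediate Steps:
$U{\left(Q,u \right)} = -3$
$\left(U{\left(-3,6 \right)} + 5\right) \left(9 - 4\right) \left(-196\right) = \left(-3 + 5\right) \left(9 - 4\right) \left(-196\right) = 2 \cdot 5 \left(-196\right) = 10 \left(-196\right) = -1960$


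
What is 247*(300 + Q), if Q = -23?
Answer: 68419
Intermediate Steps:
247*(300 + Q) = 247*(300 - 23) = 247*277 = 68419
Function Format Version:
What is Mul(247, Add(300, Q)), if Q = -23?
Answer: 68419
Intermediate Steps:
Mul(247, Add(300, Q)) = Mul(247, Add(300, -23)) = Mul(247, 277) = 68419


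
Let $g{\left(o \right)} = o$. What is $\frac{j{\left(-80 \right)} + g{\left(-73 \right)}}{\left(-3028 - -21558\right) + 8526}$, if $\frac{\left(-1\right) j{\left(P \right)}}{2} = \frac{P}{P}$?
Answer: $- \frac{75}{27056} \approx -0.002772$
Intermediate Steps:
$j{\left(P \right)} = -2$ ($j{\left(P \right)} = - 2 \frac{P}{P} = \left(-2\right) 1 = -2$)
$\frac{j{\left(-80 \right)} + g{\left(-73 \right)}}{\left(-3028 - -21558\right) + 8526} = \frac{-2 - 73}{\left(-3028 - -21558\right) + 8526} = - \frac{75}{\left(-3028 + 21558\right) + 8526} = - \frac{75}{18530 + 8526} = - \frac{75}{27056}$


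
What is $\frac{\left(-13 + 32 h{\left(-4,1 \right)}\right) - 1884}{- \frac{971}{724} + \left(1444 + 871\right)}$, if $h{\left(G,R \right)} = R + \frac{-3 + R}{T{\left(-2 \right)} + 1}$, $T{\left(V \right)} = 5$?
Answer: $- \frac{4073948}{5025267} \approx -0.81069$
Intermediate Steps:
$h{\left(G,R \right)} = - \frac{1}{2} + \frac{7 R}{6}$ ($h{\left(G,R \right)} = R + \frac{-3 + R}{5 + 1} = R + \frac{-3 + R}{6} = R + \left(-3 + R\right) \frac{1}{6} = R + \left(- \frac{1}{2} + \frac{R}{6}\right) = - \frac{1}{2} + \frac{7 R}{6}$)
$\frac{\left(-13 + 32 h{\left(-4,1 \right)}\right) - 1884}{- \frac{971}{724} + \left(1444 + 871\right)} = \frac{\left(-13 + 32 \left(- \frac{1}{2} + \frac{7}{6} \cdot 1\right)\right) - 1884}{- \frac{971}{724} + \left(1444 + 871\right)} = \frac{\left(-13 + 32 \left(- \frac{1}{2} + \frac{7}{6}\right)\right) - 1884}{\left(-971\right) \frac{1}{724} + 2315} = \frac{\left(-13 + 32 \cdot \frac{2}{3}\right) - 1884}{- \frac{971}{724} + 2315} = \frac{\left(-13 + \frac{64}{3}\right) - 1884}{\frac{1675089}{724}} = \left(\frac{25}{3} - 1884\right) \frac{724}{1675089} = \left(- \frac{5627}{3}\right) \frac{724}{1675089} = - \frac{4073948}{5025267}$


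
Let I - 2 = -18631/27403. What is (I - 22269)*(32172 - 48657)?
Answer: 10059167309520/27403 ≈ 3.6708e+8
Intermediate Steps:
I = 36175/27403 (I = 2 - 18631/27403 = 36175/27403 ≈ 1.3201)
(I - 22269)*(32172 - 48657) = (36175/27403 - 22269)*(32172 - 48657) = -610201232/27403*(-16485) = 10059167309520/27403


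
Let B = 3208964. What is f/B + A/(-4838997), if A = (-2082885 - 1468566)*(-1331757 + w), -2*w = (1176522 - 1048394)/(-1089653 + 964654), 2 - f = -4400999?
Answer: -8212765875403382107263/8402620640568532 ≈ -9.7741e+5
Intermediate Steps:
f = 4401001 (f = 2 - 1*(-4400999) = 2 + 4400999 = 4401001)
w = 9152/17857 (w = -(1176522 - 1048394)/(2*(-1089653 + 964654)) = -64064/(-124999) = -64064*(-1)/124999 = -½*(-18304/17857) = 9152/17857 ≈ 0.51252)
A = 84457679855141247/17857 (A = (-2082885 - 1468566)*(-1331757 + 9152/17857) = -3551451*(-23781175597/17857) = 84457679855141247/17857 ≈ 4.7297e+12)
f/B + A/(-4838997) = 4401001/3208964 + (84457679855141247/17857)/(-4838997) = 4401001*(1/3208964) + (84457679855141247/17857)*(-1/4838997) = 400091/291724 - 28152559951713749/28803323143 = -8212765875403382107263/8402620640568532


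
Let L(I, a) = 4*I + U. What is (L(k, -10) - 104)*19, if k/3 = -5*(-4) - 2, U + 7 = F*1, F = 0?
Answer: 1995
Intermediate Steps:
U = -7 (U = -7 + 0*1 = -7 + 0 = -7)
k = 54 (k = 3*(-5*(-4) - 2) = 3*(20 - 2) = 3*18 = 54)
L(I, a) = -7 + 4*I (L(I, a) = 4*I - 7 = -7 + 4*I)
(L(k, -10) - 104)*19 = ((-7 + 4*54) - 104)*19 = ((-7 + 216) - 104)*19 = (209 - 104)*19 = 105*19 = 1995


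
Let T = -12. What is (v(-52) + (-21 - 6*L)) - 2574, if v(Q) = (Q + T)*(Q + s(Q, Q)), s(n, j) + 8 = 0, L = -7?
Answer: 1287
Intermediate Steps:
s(n, j) = -8 (s(n, j) = -8 + 0 = -8)
v(Q) = (-12 + Q)*(-8 + Q) (v(Q) = (Q - 12)*(Q - 8) = (-12 + Q)*(-8 + Q))
(v(-52) + (-21 - 6*L)) - 2574 = ((96 + (-52)**2 - 20*(-52)) + (-21 - 6*(-7))) - 2574 = ((96 + 2704 + 1040) + (-21 + 42)) - 2574 = (3840 + 21) - 2574 = 3861 - 2574 = 1287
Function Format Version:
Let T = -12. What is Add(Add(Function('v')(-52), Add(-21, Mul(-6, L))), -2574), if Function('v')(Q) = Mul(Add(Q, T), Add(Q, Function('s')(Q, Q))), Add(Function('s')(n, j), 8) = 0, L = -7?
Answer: 1287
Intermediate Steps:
Function('s')(n, j) = -8 (Function('s')(n, j) = Add(-8, 0) = -8)
Function('v')(Q) = Mul(Add(-12, Q), Add(-8, Q)) (Function('v')(Q) = Mul(Add(Q, -12), Add(Q, -8)) = Mul(Add(-12, Q), Add(-8, Q)))
Add(Add(Function('v')(-52), Add(-21, Mul(-6, L))), -2574) = Add(Add(Add(96, Pow(-52, 2), Mul(-20, -52)), Add(-21, Mul(-6, -7))), -2574) = Add(Add(Add(96, 2704, 1040), Add(-21, 42)), -2574) = Add(Add(3840, 21), -2574) = Add(3861, -2574) = 1287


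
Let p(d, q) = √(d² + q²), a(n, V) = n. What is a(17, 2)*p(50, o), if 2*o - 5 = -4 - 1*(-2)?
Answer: 17*√10009/2 ≈ 850.38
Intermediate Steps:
o = 3/2 (o = 5/2 + (-4 - 1*(-2))/2 = 5/2 + (-4 + 2)/2 = 5/2 + (½)*(-2) = 5/2 - 1 = 3/2 ≈ 1.5000)
a(17, 2)*p(50, o) = 17*√(50² + (3/2)²) = 17*√(2500 + 9/4) = 17*√(10009/4) = 17*(√10009/2) = 17*√10009/2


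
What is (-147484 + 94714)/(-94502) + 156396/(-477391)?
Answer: 5206094139/22557202141 ≈ 0.23080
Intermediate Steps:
(-147484 + 94714)/(-94502) + 156396/(-477391) = -52770*(-1/94502) + 156396*(-1/477391) = 26385/47251 - 156396/477391 = 5206094139/22557202141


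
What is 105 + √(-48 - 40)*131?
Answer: 105 + 262*I*√22 ≈ 105.0 + 1228.9*I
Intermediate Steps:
105 + √(-48 - 40)*131 = 105 + √(-88)*131 = 105 + (2*I*√22)*131 = 105 + 262*I*√22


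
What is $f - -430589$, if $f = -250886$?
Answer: $179703$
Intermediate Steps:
$f - -430589 = -250886 - -430589 = -250886 + 430589 = 179703$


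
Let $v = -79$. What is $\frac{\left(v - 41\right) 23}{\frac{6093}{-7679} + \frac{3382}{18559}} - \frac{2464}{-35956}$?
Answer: $\frac{3535788612687184}{783028275301} \approx 4515.5$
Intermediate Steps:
$\frac{\left(v - 41\right) 23}{\frac{6093}{-7679} + \frac{3382}{18559}} - \frac{2464}{-35956} = \frac{\left(-79 - 41\right) 23}{\frac{6093}{-7679} + \frac{3382}{18559}} - \frac{2464}{-35956} = \frac{\left(-120\right) 23}{6093 \left(- \frac{1}{7679}\right) + 3382 \cdot \frac{1}{18559}} - - \frac{616}{8989} = - \frac{2760}{- \frac{6093}{7679} + \frac{3382}{18559}} + \frac{616}{8989} = - \frac{2760}{- \frac{87109609}{142514561}} + \frac{616}{8989} = \left(-2760\right) \left(- \frac{142514561}{87109609}\right) + \frac{616}{8989} = \frac{393340188360}{87109609} + \frac{616}{8989} = \frac{3535788612687184}{783028275301}$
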